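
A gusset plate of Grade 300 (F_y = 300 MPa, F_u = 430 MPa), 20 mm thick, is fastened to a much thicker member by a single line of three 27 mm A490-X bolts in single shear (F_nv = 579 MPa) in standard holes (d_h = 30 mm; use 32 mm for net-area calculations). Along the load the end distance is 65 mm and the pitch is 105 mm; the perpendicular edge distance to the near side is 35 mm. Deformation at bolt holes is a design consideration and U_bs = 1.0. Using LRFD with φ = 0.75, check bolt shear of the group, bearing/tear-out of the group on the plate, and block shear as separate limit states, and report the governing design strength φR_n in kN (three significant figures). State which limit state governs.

746 kN (bolt shear governs)

Bolt shear: A_b = π·27²/4 = 572.6 mm²; R_n = 579 × 572.6 × 3 × 1 / 1000 = 994.5 kN → 0.75 × 994.5 = 746 kN.
Bearing: edge l_c = 50, r_n = 516 kN; interior l_c = 75, r_n = 557.3 kN; R_n = 516 + 2·557.3 = 1631 kN → 1220 kN.
Block shear: A_gv = 5500, A_nv = 3900, A_nt = 380 mm²; R_n = min(0.6F_uA_nv, 0.6F_yA_gv) + U_bs·F_u·A_nt = 1153 kN → 865 kN.
Bolt shear governs: 746 kN.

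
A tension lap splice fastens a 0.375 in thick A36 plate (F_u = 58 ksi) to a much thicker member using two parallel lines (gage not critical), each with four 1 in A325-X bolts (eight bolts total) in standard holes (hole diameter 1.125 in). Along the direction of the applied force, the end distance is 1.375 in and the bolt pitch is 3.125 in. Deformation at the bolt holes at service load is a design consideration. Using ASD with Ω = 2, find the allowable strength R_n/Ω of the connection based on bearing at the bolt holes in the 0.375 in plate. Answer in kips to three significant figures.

Per bolt r_n = 1.2 l_c t F_u ≤ 2.4 d t F_u; upper limit = 2.4 × 1 × 0.375 × 58 = 52.2 kips.
Edge bolt: l_c = 1.375 − 1.125/2 = 0.8125 in → 1.2 × 0.8125 × 0.375 × 58 = 21.21 → r_n = 21.21 kips.
Interior bolts: l_c = 3.125 − 1.125 = 2 in → 1.2 × 2 × 0.375 × 58 = 52.2 → r_n = 52.2 kips.
R_n = 2 × 21.21 + 6 × 52.2 = 355.6 kips.
Allowable strength R_n/Ω = 355.6 / 2 = 178 kips.

178 kips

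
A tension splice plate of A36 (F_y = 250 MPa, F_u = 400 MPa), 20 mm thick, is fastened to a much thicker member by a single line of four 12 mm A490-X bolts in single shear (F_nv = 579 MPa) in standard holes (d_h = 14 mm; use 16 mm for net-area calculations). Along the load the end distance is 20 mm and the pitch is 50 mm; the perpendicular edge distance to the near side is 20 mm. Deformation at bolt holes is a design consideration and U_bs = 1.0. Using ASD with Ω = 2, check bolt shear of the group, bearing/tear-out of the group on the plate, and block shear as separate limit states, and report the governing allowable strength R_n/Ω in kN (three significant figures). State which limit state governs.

Bolt shear: A_b = π·12²/4 = 113.1 mm²; R_n = 579 × 113.1 × 4 × 1 / 1000 = 261.9 kN → 261.9 / 2 = 131 kN.
Bearing: edge l_c = 13, r_n = 124.8 kN; interior l_c = 36, r_n = 230.4 kN; R_n = 124.8 + 3·230.4 = 816 kN → 408 kN.
Block shear: A_gv = 3400, A_nv = 2280, A_nt = 240 mm²; R_n = min(0.6F_uA_nv, 0.6F_yA_gv) + U_bs·F_u·A_nt = 606 kN → 303 kN.
Bolt shear governs: 131 kN.

131 kN (bolt shear governs)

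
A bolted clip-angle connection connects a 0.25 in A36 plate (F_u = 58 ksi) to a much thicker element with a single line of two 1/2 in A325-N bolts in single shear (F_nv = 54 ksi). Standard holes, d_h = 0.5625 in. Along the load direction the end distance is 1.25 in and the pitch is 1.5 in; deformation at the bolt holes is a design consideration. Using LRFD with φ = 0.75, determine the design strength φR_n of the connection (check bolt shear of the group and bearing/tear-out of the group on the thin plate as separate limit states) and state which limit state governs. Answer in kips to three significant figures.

15.9 kips (bolt shear governs)

Bolt shear: A_b = π·0.5²/4 = 0.1963 in²; R_n = 54 × 0.1963 × 2 × 1 = 21.21 kips → 0.75 × 21.21 = 15.9 kips.
Bearing (1.2 l_c t F_u ≤ 2.4 d t F_u): upper limit = 2.4·0.5·0.25·58 = 17.4 kips.
  Edge l_c = 1.25 − 0.5625/2 = 0.9688 → r_n = 16.86 kips; interior l_c = 1.5 − 0.5625 = 0.9375 → r_n = 16.31 kips.
  R_n,bearing = 1·16.86 + 1·16.31 = 33.17 kips → 0.75 × 33.17 = 24.9 kips.
Bolt shear governs: 15.9 kips.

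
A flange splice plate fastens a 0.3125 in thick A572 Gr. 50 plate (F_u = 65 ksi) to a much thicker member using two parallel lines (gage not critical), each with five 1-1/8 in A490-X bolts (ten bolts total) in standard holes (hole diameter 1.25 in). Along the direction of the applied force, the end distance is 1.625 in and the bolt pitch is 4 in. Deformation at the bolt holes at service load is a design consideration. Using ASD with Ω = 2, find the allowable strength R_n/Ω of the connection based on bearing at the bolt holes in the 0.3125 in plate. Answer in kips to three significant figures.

Per bolt r_n = 1.2 l_c t F_u ≤ 2.4 d t F_u; upper limit = 2.4 × 1.125 × 0.3125 × 65 = 54.84 kips.
Edge bolt: l_c = 1.625 − 1.25/2 = 1 in → 1.2 × 1 × 0.3125 × 65 = 24.38 → r_n = 24.38 kips.
Interior bolts: l_c = 4 − 1.25 = 2.75 in → 1.2 × 2.75 × 0.3125 × 65 = 67.03 → r_n = 54.84 kips.
R_n = 2 × 24.38 + 8 × 54.84 = 487.5 kips.
Allowable strength R_n/Ω = 487.5 / 2 = 244 kips.

244 kips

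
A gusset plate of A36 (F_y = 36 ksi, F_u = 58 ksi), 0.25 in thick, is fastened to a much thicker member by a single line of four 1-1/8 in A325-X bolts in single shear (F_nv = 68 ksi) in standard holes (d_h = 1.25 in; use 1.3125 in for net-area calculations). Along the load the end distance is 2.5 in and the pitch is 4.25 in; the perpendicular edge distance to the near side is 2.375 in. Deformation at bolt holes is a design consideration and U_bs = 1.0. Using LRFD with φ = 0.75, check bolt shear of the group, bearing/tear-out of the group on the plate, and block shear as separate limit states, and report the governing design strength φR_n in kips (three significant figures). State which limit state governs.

Bolt shear: A_b = π·1.125²/4 = 0.994 in²; R_n = 68 × 0.994 × 4 × 1 = 270.4 kips → 0.75 × 270.4 = 203 kips.
Bearing: edge l_c = 1.875, r_n = 32.62 kips; interior l_c = 3, r_n = 39.15 kips; R_n = 32.62 + 3·39.15 = 150.1 kips → 113 kips.
Block shear: A_gv = 3.812, A_nv = 2.664, A_nt = 0.4297 in²; R_n = min(0.6F_uA_nv, 0.6F_yA_gv) + U_bs·F_u·A_nt = 107.3 kips → 80.5 kips.
Block shear governs: 80.5 kips.

80.5 kips (block shear governs)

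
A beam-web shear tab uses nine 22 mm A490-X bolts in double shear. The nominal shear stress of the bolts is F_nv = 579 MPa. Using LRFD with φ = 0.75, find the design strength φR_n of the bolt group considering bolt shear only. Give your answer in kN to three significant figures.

2970 kN

A_b = π × 22² / 4 = 380.1 mm².
R_n = F_nv · A_b · n · n_s = 579 × 380.1 × 9 × 2 / 1000 = 3962 kN.
Design strength φR_n = 0.75 × 3962 = 2970 kN.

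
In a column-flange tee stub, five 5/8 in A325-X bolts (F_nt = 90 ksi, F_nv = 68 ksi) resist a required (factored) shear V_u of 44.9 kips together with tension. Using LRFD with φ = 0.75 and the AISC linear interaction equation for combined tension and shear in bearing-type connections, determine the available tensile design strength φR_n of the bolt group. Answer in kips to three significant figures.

75.2 kips

A_b = π·0.625²/4 = 0.3068 in²; f_rv = 44.9 / (5 × 0.3068) = 29.27 ksi.
F'_nt = 1.3 F_nt − (F_nt / φF_nv) f_rv = 1.3·90 − (90/(0.75·68))·29.27 = 65.35 ksi, capped at F_nt → F'_nt = 65.35 ksi.
R_n = F'_nt · A_b · n = 65.35 × 0.3068 × 5 = 100.2 kips.
Design strength φR_n = 0.75 × 100.2 = 75.2 kips.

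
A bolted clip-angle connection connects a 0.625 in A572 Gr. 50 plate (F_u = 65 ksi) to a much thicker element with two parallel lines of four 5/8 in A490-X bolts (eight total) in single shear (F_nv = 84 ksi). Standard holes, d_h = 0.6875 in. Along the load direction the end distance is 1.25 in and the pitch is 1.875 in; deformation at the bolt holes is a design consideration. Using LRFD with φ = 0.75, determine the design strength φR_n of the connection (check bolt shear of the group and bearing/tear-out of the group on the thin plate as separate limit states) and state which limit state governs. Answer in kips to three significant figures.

Bolt shear: A_b = π·0.625²/4 = 0.3068 in²; R_n = 84 × 0.3068 × 8 × 1 = 206.2 kips → 0.75 × 206.2 = 155 kips.
Bearing (1.2 l_c t F_u ≤ 2.4 d t F_u): upper limit = 2.4·0.625·0.625·65 = 60.94 kips.
  Edge l_c = 1.25 − 0.6875/2 = 0.9062 → r_n = 44.18 kips; interior l_c = 1.875 − 0.6875 = 1.188 → r_n = 57.89 kips.
  R_n,bearing = 2·44.18 + 6·57.89 = 435.7 kips → 0.75 × 435.7 = 327 kips.
Bolt shear governs: 155 kips.

155 kips (bolt shear governs)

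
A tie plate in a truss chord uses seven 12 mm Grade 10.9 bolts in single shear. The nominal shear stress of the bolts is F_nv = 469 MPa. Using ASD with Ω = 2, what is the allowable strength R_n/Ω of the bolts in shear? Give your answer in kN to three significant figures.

186 kN

A_b = π × 12² / 4 = 113.1 mm².
R_n = F_nv · A_b · n · n_s = 469 × 113.1 × 7 × 1 / 1000 = 371.3 kN.
Allowable strength R_n/Ω = 371.3 / 2 = 186 kN.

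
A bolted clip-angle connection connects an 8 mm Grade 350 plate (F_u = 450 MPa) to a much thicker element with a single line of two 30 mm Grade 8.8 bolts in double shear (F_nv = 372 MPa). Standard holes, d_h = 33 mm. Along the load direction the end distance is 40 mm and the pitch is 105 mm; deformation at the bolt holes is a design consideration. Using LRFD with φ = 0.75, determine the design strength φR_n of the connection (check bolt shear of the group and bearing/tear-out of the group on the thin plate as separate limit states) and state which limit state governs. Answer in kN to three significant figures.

Bolt shear: A_b = π·30²/4 = 706.9 mm²; R_n = 372 × 706.9 × 2 × 2 / 1000 = 1052 kN → 0.75 × 1052 = 789 kN.
Bearing (1.2 l_c t F_u ≤ 2.4 d t F_u): upper limit = 2.4·30·8·450 / 1000 = 259.2 kN.
  Edge l_c = 40 − 33/2 = 23.5 → r_n = 101.5 kN; interior l_c = 105 − 33 = 72 → r_n = 259.2 kN.
  R_n,bearing = 1·101.5 + 1·259.2 = 360.7 kN → 0.75 × 360.7 = 271 kN.
Bearing governs: 271 kN.

271 kN (bearing governs)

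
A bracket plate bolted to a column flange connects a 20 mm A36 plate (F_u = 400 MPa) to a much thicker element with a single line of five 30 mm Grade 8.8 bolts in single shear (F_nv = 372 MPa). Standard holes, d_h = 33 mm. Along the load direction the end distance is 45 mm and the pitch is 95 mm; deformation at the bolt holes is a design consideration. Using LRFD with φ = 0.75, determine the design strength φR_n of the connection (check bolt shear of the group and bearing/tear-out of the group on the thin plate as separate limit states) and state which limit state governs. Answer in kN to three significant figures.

986 kN (bolt shear governs)

Bolt shear: A_b = π·30²/4 = 706.9 mm²; R_n = 372 × 706.9 × 5 × 1 / 1000 = 1315 kN → 0.75 × 1315 = 986 kN.
Bearing (1.2 l_c t F_u ≤ 2.4 d t F_u): upper limit = 2.4·30·20·400 / 1000 = 576 kN.
  Edge l_c = 45 − 33/2 = 28.5 → r_n = 273.6 kN; interior l_c = 95 − 33 = 62 → r_n = 576 kN.
  R_n,bearing = 1·273.6 + 4·576 = 2578 kN → 0.75 × 2578 = 1930 kN.
Bolt shear governs: 986 kN.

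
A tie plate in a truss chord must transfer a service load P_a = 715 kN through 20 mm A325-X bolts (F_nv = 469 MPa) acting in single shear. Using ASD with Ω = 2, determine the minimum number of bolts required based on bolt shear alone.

A_b = π·20²/4 = 314.2 mm².
Per-bolt allowable strength R_n/Ω = 469 × 314.2 × 1 / 1000 / 2 = 73.67 kN.
n ≥ 715 / 73.67 = 9.705 → use 10 bolts.

10 bolts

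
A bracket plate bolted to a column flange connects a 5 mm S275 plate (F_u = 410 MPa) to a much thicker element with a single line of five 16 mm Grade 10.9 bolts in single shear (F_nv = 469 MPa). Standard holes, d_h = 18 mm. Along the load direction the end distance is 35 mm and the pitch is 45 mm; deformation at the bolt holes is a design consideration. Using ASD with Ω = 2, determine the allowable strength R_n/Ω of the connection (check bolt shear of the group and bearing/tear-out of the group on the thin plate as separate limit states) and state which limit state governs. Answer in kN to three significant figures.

Bolt shear: A_b = π·16²/4 = 201.1 mm²; R_n = 469 × 201.1 × 5 × 1 / 1000 = 471.5 kN → 471.5 / 2 = 236 kN.
Bearing (1.2 l_c t F_u ≤ 2.4 d t F_u): upper limit = 2.4·16·5·410 / 1000 = 78.72 kN.
  Edge l_c = 35 − 18/2 = 26 → r_n = 63.96 kN; interior l_c = 45 − 18 = 27 → r_n = 66.42 kN.
  R_n,bearing = 1·63.96 + 4·66.42 = 329.6 kN → 329.6 / 2 = 165 kN.
Bearing governs: 165 kN.

165 kN (bearing governs)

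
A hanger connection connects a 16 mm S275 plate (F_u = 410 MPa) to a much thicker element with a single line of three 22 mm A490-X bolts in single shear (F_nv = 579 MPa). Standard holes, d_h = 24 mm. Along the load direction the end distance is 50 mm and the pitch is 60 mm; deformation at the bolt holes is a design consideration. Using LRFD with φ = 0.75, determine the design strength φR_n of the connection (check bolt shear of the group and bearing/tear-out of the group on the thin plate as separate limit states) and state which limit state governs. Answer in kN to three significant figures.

495 kN (bolt shear governs)

Bolt shear: A_b = π·22²/4 = 380.1 mm²; R_n = 579 × 380.1 × 3 × 1 / 1000 = 660.3 kN → 0.75 × 660.3 = 495 kN.
Bearing (1.2 l_c t F_u ≤ 2.4 d t F_u): upper limit = 2.4·22·16·410 / 1000 = 346.4 kN.
  Edge l_c = 50 − 24/2 = 38 → r_n = 299.1 kN; interior l_c = 60 − 24 = 36 → r_n = 283.4 kN.
  R_n,bearing = 1·299.1 + 2·283.4 = 865.9 kN → 0.75 × 865.9 = 649 kN.
Bolt shear governs: 495 kN.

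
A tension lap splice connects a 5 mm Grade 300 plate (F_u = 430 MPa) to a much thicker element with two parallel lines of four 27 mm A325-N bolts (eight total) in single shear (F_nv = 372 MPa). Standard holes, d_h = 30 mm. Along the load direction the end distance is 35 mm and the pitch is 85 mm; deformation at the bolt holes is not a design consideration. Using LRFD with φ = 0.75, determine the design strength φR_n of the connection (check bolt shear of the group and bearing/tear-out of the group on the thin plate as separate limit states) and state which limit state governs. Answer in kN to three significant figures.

Bolt shear: A_b = π·27²/4 = 572.6 mm²; R_n = 372 × 572.6 × 8 × 1 / 1000 = 1704 kN → 0.75 × 1704 = 1280 kN.
Bearing (1.5 l_c t F_u ≤ 3.0 d t F_u): upper limit = 3.0·27·5·430 / 1000 = 174.2 kN.
  Edge l_c = 35 − 30/2 = 20 → r_n = 64.5 kN; interior l_c = 85 − 30 = 55 → r_n = 174.2 kN.
  R_n,bearing = 2·64.5 + 6·174.2 = 1174 kN → 0.75 × 1174 = 880 kN.
Bearing governs: 880 kN.

880 kN (bearing governs)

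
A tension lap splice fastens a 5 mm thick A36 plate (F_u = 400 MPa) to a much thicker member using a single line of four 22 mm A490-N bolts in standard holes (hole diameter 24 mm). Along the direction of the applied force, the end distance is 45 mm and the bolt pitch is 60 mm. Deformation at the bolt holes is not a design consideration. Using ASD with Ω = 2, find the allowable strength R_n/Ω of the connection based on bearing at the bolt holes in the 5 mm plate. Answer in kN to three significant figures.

212 kN

Per bolt r_n = 1.5 l_c t F_u ≤ 3.0 d t F_u; upper limit = 3.0 × 22 × 5 × 400 / 1000 = 132 kN.
Edge bolt: l_c = 45 − 24/2 = 33 mm → 1.5 × 33 × 5 × 400 / 1000 = 99 → r_n = 99 kN.
Interior bolts: l_c = 60 − 24 = 36 mm → 1.5 × 36 × 5 × 400 / 1000 = 108 → r_n = 108 kN.
R_n = 1 × 99 + 3 × 108 = 423 kN.
Allowable strength R_n/Ω = 423 / 2 = 212 kN.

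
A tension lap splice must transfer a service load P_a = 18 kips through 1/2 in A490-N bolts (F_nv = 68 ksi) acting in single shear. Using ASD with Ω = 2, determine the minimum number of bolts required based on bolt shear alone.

A_b = π·0.5²/4 = 0.1963 in².
Per-bolt allowable strength R_n/Ω = 68 × 0.1963 × 1 / 2 = 6.676 kips.
n ≥ 18 / 6.676 = 2.696 → use 3 bolts.

3 bolts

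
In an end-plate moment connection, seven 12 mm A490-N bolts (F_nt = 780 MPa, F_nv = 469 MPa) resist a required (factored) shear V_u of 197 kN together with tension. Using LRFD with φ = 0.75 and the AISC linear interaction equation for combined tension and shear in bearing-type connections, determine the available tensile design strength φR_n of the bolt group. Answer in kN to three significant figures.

274 kN

A_b = π·12²/4 = 113.1 mm²; f_rv = 197 × 1000 / (7 × 113.1) = 248.8 MPa.
F'_nt = 1.3 F_nt − (F_nt / φF_nv) f_rv = 1.3·780 − (780/(0.75·469))·248.8 = 462.2 MPa, capped at F_nt → F'_nt = 462.2 MPa.
R_n = F'_nt · A_b · n = 462.2 × 113.1 × 7 / 1000 = 365.9 kN.
Design strength φR_n = 0.75 × 365.9 = 274 kN.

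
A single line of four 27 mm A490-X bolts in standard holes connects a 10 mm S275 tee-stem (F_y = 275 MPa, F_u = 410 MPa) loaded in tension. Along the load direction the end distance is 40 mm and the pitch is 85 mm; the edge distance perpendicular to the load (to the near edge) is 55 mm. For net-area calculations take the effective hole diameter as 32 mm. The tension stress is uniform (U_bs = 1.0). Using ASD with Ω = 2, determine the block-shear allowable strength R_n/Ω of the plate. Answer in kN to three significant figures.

Shear plane L_v = 40 + 3·85 = 295 mm; A_gv = 295 × 10 = 2950 mm².
A_nv = (295 − 3.5·32) × 10 = 1830 mm².
A_nt = (55 − 0.5·32) × 10 = 390 mm².
0.6 F_u A_nv = 450.2 kN; 0.6 F_y A_gv = 486.8 kN → shear rupture governs the shear term.
R_n = 450.2 + 1.0 × 410 × 390 / 1000 = 610.1 kN.
Allowable strength R_n/Ω = 610.1 / 2 = 305 kN.

305 kN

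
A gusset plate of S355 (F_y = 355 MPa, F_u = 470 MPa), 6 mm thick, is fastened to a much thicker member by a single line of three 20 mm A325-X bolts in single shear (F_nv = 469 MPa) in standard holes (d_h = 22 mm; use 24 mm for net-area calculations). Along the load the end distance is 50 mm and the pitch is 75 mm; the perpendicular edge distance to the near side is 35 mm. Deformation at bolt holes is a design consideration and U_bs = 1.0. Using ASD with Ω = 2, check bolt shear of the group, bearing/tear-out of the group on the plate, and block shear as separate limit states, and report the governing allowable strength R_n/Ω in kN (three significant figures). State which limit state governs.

151 kN (block shear governs)

Bolt shear: A_b = π·20²/4 = 314.2 mm²; R_n = 469 × 314.2 × 3 × 1 / 1000 = 442 kN → 442 / 2 = 221 kN.
Bearing: edge l_c = 39, r_n = 132 kN; interior l_c = 53, r_n = 135.4 kN; R_n = 132 + 2·135.4 = 402.7 kN → 201 kN.
Block shear: A_gv = 1200, A_nv = 840, A_nt = 138 mm²; R_n = min(0.6F_uA_nv, 0.6F_yA_gv) + U_bs·F_u·A_nt = 301.7 kN → 151 kN.
Block shear governs: 151 kN.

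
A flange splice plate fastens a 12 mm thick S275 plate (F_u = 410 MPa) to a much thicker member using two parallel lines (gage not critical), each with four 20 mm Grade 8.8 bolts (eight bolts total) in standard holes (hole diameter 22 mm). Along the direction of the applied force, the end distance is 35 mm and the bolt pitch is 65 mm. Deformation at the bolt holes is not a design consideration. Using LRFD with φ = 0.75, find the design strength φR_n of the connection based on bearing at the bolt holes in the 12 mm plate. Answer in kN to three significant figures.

1590 kN

Per bolt r_n = 1.5 l_c t F_u ≤ 3.0 d t F_u; upper limit = 3.0 × 20 × 12 × 410 / 1000 = 295.2 kN.
Edge bolt: l_c = 35 − 22/2 = 24 mm → 1.5 × 24 × 12 × 410 / 1000 = 177.1 → r_n = 177.1 kN.
Interior bolts: l_c = 65 − 22 = 43 mm → 1.5 × 43 × 12 × 410 / 1000 = 317.3 → r_n = 295.2 kN.
R_n = 2 × 177.1 + 6 × 295.2 = 2125 kN.
Design strength φR_n = 0.75 × 2125 = 1590 kN.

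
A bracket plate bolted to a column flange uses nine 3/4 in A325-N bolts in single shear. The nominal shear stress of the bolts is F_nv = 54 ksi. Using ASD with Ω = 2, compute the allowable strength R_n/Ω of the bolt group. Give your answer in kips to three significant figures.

107 kips

A_b = π × 0.75² / 4 = 0.4418 in².
R_n = F_nv · A_b · n · n_s = 54 × 0.4418 × 9 × 1 = 214.7 kips.
Allowable strength R_n/Ω = 214.7 / 2 = 107 kips.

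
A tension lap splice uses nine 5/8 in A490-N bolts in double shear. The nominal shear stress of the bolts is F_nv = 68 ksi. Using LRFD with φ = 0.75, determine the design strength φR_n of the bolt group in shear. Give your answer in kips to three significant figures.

282 kips

A_b = π × 0.625² / 4 = 0.3068 in².
R_n = F_nv · A_b · n · n_s = 68 × 0.3068 × 9 × 2 = 375.5 kips.
Design strength φR_n = 0.75 × 375.5 = 282 kips.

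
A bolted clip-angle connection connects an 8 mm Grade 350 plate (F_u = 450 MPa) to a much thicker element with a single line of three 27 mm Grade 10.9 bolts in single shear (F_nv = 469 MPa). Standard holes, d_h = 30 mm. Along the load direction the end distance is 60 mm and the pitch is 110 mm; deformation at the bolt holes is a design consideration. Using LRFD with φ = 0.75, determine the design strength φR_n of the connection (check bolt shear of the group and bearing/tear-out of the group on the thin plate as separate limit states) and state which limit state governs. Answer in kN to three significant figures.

Bolt shear: A_b = π·27²/4 = 572.6 mm²; R_n = 469 × 572.6 × 3 × 1 / 1000 = 805.6 kN → 0.75 × 805.6 = 604 kN.
Bearing (1.2 l_c t F_u ≤ 2.4 d t F_u): upper limit = 2.4·27·8·450 / 1000 = 233.3 kN.
  Edge l_c = 60 − 30/2 = 45 → r_n = 194.4 kN; interior l_c = 110 − 30 = 80 → r_n = 233.3 kN.
  R_n,bearing = 1·194.4 + 2·233.3 = 661 kN → 0.75 × 661 = 496 kN.
Bearing governs: 496 kN.

496 kN (bearing governs)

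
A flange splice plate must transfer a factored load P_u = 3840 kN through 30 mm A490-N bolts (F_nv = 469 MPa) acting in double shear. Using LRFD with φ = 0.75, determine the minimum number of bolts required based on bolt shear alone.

8 bolts

A_b = π·30²/4 = 706.9 mm².
Per-bolt design strength φR_n = 0.75 × 469 × 706.9 × 2 / 1000 = 497.3 kN.
n ≥ 3840 / 497.3 = 7.722 → use 8 bolts.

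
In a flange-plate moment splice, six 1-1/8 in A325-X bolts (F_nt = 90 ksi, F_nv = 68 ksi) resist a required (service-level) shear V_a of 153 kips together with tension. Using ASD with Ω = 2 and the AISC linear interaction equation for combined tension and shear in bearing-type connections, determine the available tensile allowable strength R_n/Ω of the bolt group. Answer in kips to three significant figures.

146 kips

A_b = π·1.125²/4 = 0.994 in²; f_rv = 153 / (6 × 0.994) = 25.65 ksi.
F'_nt = 1.3 F_nt − (Ω F_nt / F_nv) f_rv = 1.3·90 − (2·90/68)·25.65 = 49.09 ksi, capped at F_nt → F'_nt = 49.09 ksi.
R_n = F'_nt · A_b · n = 49.09 × 0.994 × 6 = 292.8 kips.
Allowable strength R_n/Ω = 292.8 / 2 = 146 kips.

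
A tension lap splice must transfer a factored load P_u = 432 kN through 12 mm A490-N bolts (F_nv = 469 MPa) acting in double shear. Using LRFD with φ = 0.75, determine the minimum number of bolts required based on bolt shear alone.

6 bolts

A_b = π·12²/4 = 113.1 mm².
Per-bolt design strength φR_n = 0.75 × 469 × 113.1 × 2 / 1000 = 79.56 kN.
n ≥ 432 / 79.56 = 5.43 → use 6 bolts.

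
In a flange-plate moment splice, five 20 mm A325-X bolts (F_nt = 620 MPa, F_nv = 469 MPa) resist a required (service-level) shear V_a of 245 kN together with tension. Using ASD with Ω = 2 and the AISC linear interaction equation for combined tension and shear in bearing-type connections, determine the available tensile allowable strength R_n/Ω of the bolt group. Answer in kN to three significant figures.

A_b = π·20²/4 = 314.2 mm²; f_rv = 245 × 1000 / (5 × 314.2) = 156 MPa.
F'_nt = 1.3 F_nt − (Ω F_nt / F_nv) f_rv = 1.3·620 − (2·620/469)·156 = 393.6 MPa, capped at F_nt → F'_nt = 393.6 MPa.
R_n = F'_nt · A_b · n = 393.6 × 314.2 × 5 / 1000 = 618.3 kN.
Allowable strength R_n/Ω = 618.3 / 2 = 309 kN.

309 kN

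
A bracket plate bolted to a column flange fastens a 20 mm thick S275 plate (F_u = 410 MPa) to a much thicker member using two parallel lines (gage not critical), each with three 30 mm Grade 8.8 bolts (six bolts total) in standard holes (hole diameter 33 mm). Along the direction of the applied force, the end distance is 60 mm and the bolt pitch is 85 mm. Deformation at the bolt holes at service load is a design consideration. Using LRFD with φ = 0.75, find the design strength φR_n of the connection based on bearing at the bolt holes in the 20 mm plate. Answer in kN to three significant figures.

Per bolt r_n = 1.2 l_c t F_u ≤ 2.4 d t F_u; upper limit = 2.4 × 30 × 20 × 410 / 1000 = 590.4 kN.
Edge bolt: l_c = 60 − 33/2 = 43.5 mm → 1.2 × 43.5 × 20 × 410 / 1000 = 428 → r_n = 428 kN.
Interior bolts: l_c = 85 − 33 = 52 mm → 1.2 × 52 × 20 × 410 / 1000 = 511.7 → r_n = 511.7 kN.
R_n = 2 × 428 + 4 × 511.7 = 2903 kN.
Design strength φR_n = 0.75 × 2903 = 2180 kN.

2180 kN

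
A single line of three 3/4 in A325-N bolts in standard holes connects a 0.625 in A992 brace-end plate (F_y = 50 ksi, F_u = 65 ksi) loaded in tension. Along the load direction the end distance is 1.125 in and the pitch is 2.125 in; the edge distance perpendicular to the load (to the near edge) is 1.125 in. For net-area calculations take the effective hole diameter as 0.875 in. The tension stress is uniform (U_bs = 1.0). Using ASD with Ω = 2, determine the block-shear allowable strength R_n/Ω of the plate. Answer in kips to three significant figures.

52.8 kips

Shear plane L_v = 1.125 + 2·2.125 = 5.375 in; A_gv = 5.375 × 0.625 = 3.359 in².
A_nv = (5.375 − 2.5·0.875) × 0.625 = 1.992 in².
A_nt = (1.125 − 0.5·0.875) × 0.625 = 0.4297 in².
0.6 F_u A_nv = 77.7 kips; 0.6 F_y A_gv = 100.8 kips → shear rupture governs the shear term.
R_n = 77.7 + 1.0 × 65 × 0.4297 = 105.6 kips.
Allowable strength R_n/Ω = 105.6 / 2 = 52.8 kips.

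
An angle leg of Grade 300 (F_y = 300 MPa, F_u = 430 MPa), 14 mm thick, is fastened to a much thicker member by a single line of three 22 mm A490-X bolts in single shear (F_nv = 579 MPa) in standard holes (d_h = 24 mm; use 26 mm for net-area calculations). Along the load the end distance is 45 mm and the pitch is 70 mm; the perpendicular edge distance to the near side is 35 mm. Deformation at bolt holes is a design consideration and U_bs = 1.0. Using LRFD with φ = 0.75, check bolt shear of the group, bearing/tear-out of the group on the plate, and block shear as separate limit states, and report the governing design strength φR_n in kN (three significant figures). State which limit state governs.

424 kN (block shear governs)

Bolt shear: A_b = π·22²/4 = 380.1 mm²; R_n = 579 × 380.1 × 3 × 1 / 1000 = 660.3 kN → 0.75 × 660.3 = 495 kN.
Bearing: edge l_c = 33, r_n = 238.4 kN; interior l_c = 46, r_n = 317.9 kN; R_n = 238.4 + 2·317.9 = 874.1 kN → 656 kN.
Block shear: A_gv = 2590, A_nv = 1680, A_nt = 308 mm²; R_n = min(0.6F_uA_nv, 0.6F_yA_gv) + U_bs·F_u·A_nt = 565.9 kN → 424 kN.
Block shear governs: 424 kN.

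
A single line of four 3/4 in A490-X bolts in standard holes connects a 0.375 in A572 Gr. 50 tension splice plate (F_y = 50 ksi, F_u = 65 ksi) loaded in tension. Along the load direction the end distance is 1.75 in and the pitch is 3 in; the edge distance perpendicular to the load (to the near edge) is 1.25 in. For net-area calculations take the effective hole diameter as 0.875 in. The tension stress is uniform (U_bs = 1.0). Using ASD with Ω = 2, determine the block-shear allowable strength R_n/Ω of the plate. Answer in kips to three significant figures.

66.1 kips

Shear plane L_v = 1.75 + 3·3 = 10.75 in; A_gv = 10.75 × 0.375 = 4.031 in².
A_nv = (10.75 − 3.5·0.875) × 0.375 = 2.883 in².
A_nt = (1.25 − 0.5·0.875) × 0.375 = 0.3047 in².
0.6 F_u A_nv = 112.4 kips; 0.6 F_y A_gv = 120.9 kips → shear rupture governs the shear term.
R_n = 112.4 + 1.0 × 65 × 0.3047 = 132.2 kips.
Allowable strength R_n/Ω = 132.2 / 2 = 66.1 kips.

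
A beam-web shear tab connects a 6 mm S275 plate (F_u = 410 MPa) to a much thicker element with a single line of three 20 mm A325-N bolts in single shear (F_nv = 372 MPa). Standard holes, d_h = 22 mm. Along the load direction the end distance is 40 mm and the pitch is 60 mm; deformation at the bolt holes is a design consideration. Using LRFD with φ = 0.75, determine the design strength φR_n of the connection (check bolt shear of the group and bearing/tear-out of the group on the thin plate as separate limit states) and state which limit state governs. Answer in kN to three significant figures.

Bolt shear: A_b = π·20²/4 = 314.2 mm²; R_n = 372 × 314.2 × 3 × 1 / 1000 = 350.6 kN → 0.75 × 350.6 = 263 kN.
Bearing (1.2 l_c t F_u ≤ 2.4 d t F_u): upper limit = 2.4·20·6·410 / 1000 = 118.1 kN.
  Edge l_c = 40 − 22/2 = 29 → r_n = 85.61 kN; interior l_c = 60 − 22 = 38 → r_n = 112.2 kN.
  R_n,bearing = 1·85.61 + 2·112.2 = 310 kN → 0.75 × 310 = 232 kN.
Bearing governs: 232 kN.

232 kN (bearing governs)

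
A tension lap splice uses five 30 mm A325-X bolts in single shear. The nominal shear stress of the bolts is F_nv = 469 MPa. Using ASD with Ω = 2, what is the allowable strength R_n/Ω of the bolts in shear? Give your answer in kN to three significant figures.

829 kN

A_b = π × 30² / 4 = 706.9 mm².
R_n = F_nv · A_b · n · n_s = 469 × 706.9 × 5 × 1 / 1000 = 1658 kN.
Allowable strength R_n/Ω = 1658 / 2 = 829 kN.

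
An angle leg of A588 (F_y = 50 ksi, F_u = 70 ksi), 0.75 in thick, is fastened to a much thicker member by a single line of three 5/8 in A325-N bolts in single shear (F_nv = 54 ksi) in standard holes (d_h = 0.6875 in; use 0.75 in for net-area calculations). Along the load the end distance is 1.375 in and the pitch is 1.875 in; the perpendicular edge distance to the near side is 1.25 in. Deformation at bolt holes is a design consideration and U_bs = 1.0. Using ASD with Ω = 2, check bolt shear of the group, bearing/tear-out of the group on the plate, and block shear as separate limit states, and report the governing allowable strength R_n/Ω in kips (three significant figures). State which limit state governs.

Bolt shear: A_b = π·0.625²/4 = 0.3068 in²; R_n = 54 × 0.3068 × 3 × 1 = 49.7 kips → 49.7 / 2 = 24.9 kips.
Bearing: edge l_c = 1.031, r_n = 64.97 kips; interior l_c = 1.188, r_n = 74.81 kips; R_n = 64.97 + 2·74.81 = 214.6 kips → 107 kips.
Block shear: A_gv = 3.844, A_nv = 2.438, A_nt = 0.6562 in²; R_n = min(0.6F_uA_nv, 0.6F_yA_gv) + U_bs·F_u·A_nt = 148.3 kips → 74.2 kips.
Bolt shear governs: 24.9 kips.

24.9 kips (bolt shear governs)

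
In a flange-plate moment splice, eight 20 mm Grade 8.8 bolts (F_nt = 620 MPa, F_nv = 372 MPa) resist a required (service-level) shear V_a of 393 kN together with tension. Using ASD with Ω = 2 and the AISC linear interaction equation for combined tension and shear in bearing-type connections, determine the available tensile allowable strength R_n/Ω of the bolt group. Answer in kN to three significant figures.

A_b = π·20²/4 = 314.2 mm²; f_rv = 393 × 1000 / (8 × 314.2) = 156.4 MPa.
F'_nt = 1.3 F_nt − (Ω F_nt / F_nv) f_rv = 1.3·620 − (2·620/372)·156.4 = 284.8 MPa, capped at F_nt → F'_nt = 284.8 MPa.
R_n = F'_nt · A_b · n = 284.8 × 314.2 × 8 / 1000 = 715.7 kN.
Allowable strength R_n/Ω = 715.7 / 2 = 358 kN.

358 kN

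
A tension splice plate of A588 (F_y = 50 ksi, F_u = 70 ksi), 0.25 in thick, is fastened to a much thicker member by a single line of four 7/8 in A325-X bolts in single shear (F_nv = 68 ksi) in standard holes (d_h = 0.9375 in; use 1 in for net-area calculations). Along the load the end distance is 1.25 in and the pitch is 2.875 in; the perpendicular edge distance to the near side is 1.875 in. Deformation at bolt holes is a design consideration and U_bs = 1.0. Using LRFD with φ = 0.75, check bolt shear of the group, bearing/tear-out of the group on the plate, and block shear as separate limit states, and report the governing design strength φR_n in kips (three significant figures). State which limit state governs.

Bolt shear: A_b = π·0.875²/4 = 0.6013 in²; R_n = 68 × 0.6013 × 4 × 1 = 163.6 kips → 0.75 × 163.6 = 123 kips.
Bearing: edge l_c = 0.7812, r_n = 16.41 kips; interior l_c = 1.938, r_n = 36.75 kips; R_n = 16.41 + 3·36.75 = 126.7 kips → 95 kips.
Block shear: A_gv = 2.469, A_nv = 1.594, A_nt = 0.3438 in²; R_n = min(0.6F_uA_nv, 0.6F_yA_gv) + U_bs·F_u·A_nt = 91 kips → 68.2 kips.
Block shear governs: 68.2 kips.

68.2 kips (block shear governs)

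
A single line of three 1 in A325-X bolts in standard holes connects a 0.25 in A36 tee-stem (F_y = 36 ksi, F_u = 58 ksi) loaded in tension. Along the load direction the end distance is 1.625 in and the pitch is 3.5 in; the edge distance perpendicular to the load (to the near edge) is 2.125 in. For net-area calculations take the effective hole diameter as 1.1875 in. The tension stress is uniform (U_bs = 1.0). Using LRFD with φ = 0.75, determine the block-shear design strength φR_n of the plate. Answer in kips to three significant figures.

Shear plane L_v = 1.625 + 2·3.5 = 8.625 in; A_gv = 8.625 × 0.25 = 2.156 in².
A_nv = (8.625 − 2.5·1.1875) × 0.25 = 1.414 in².
A_nt = (2.125 − 0.5·1.1875) × 0.25 = 0.3828 in².
0.6 F_u A_nv = 49.21 kips; 0.6 F_y A_gv = 46.57 kips → shear yielding governs the shear term.
R_n = 46.57 + 1.0 × 58 × 0.3828 = 68.78 kips.
Design strength φR_n = 0.75 × 68.78 = 51.6 kips.

51.6 kips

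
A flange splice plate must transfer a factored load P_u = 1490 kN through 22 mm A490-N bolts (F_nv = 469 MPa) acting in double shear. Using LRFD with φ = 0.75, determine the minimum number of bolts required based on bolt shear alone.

6 bolts

A_b = π·22²/4 = 380.1 mm².
Per-bolt design strength φR_n = 0.75 × 469 × 380.1 × 2 / 1000 = 267.4 kN.
n ≥ 1490 / 267.4 = 5.572 → use 6 bolts.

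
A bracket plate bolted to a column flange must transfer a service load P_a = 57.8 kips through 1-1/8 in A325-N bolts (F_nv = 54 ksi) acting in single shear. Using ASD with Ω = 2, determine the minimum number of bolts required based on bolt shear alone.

3 bolts

A_b = π·1.125²/4 = 0.994 in².
Per-bolt allowable strength R_n/Ω = 54 × 0.994 × 1 / 2 = 26.84 kips.
n ≥ 57.8 / 26.84 = 2.154 → use 3 bolts.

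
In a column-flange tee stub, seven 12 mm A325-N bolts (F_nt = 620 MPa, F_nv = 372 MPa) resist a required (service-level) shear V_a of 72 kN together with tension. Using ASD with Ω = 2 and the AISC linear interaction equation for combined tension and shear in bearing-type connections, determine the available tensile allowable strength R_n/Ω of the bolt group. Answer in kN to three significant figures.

A_b = π·12²/4 = 113.1 mm²; f_rv = 72 × 1000 / (7 × 113.1) = 90.95 MPa.
F'_nt = 1.3 F_nt − (Ω F_nt / F_nv) f_rv = 1.3·620 − (2·620/372)·90.95 = 502.8 MPa, capped at F_nt → F'_nt = 502.8 MPa.
R_n = F'_nt · A_b · n = 502.8 × 113.1 × 7 / 1000 = 398.1 kN.
Allowable strength R_n/Ω = 398.1 / 2 = 199 kN.

199 kN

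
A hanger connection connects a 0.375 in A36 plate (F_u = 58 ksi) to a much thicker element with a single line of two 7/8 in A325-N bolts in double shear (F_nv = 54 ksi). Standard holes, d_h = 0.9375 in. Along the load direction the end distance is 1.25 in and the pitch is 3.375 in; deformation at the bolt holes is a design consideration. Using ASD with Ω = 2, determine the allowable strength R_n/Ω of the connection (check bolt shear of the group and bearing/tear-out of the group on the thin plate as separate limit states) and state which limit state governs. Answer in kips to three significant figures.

Bolt shear: A_b = π·0.875²/4 = 0.6013 in²; R_n = 54 × 0.6013 × 2 × 2 = 129.9 kips → 129.9 / 2 = 64.9 kips.
Bearing (1.2 l_c t F_u ≤ 2.4 d t F_u): upper limit = 2.4·0.875·0.375·58 = 45.68 kips.
  Edge l_c = 1.25 − 0.9375/2 = 0.7812 → r_n = 20.39 kips; interior l_c = 3.375 − 0.9375 = 2.438 → r_n = 45.68 kips.
  R_n,bearing = 1·20.39 + 1·45.68 = 66.07 kips → 66.07 / 2 = 33 kips.
Bearing governs: 33 kips.

33 kips (bearing governs)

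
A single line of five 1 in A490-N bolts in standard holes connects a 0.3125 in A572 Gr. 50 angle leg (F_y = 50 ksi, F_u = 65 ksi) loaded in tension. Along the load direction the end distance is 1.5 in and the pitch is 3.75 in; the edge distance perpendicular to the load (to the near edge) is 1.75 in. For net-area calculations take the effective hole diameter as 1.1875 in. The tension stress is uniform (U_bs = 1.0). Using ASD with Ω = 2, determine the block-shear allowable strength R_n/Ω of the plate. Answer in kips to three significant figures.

Shear plane L_v = 1.5 + 4·3.75 = 16.5 in; A_gv = 16.5 × 0.3125 = 5.156 in².
A_nv = (16.5 − 4.5·1.1875) × 0.3125 = 3.486 in².
A_nt = (1.75 − 0.5·1.1875) × 0.3125 = 0.3613 in².
0.6 F_u A_nv = 136 kips; 0.6 F_y A_gv = 154.7 kips → shear rupture governs the shear term.
R_n = 136 + 1.0 × 65 × 0.3613 = 159.5 kips.
Allowable strength R_n/Ω = 159.5 / 2 = 79.7 kips.

79.7 kips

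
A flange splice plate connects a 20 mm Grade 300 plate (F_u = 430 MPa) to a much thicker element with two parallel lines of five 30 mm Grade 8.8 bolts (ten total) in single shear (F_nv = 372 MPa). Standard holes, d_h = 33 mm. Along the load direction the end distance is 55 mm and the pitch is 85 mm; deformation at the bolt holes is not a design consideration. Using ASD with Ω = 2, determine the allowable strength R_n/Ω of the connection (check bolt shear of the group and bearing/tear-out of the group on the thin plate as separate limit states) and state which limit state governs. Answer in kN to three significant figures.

Bolt shear: A_b = π·30²/4 = 706.9 mm²; R_n = 372 × 706.9 × 10 × 1 / 1000 = 2630 kN → 2630 / 2 = 1310 kN.
Bearing (1.5 l_c t F_u ≤ 3.0 d t F_u): upper limit = 3.0·30·20·430 / 1000 = 774 kN.
  Edge l_c = 55 − 33/2 = 38.5 → r_n = 496.7 kN; interior l_c = 85 − 33 = 52 → r_n = 670.8 kN.
  R_n,bearing = 2·496.7 + 8·670.8 = 6360 kN → 6360 / 2 = 3180 kN.
Bolt shear governs: 1310 kN.

1310 kN (bolt shear governs)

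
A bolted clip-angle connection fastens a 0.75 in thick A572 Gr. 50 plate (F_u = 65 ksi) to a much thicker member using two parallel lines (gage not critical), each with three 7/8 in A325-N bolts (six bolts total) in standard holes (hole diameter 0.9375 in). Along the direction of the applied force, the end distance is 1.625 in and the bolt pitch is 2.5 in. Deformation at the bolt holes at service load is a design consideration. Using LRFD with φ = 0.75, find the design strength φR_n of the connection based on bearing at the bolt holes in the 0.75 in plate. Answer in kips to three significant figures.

376 kips

Per bolt r_n = 1.2 l_c t F_u ≤ 2.4 d t F_u; upper limit = 2.4 × 0.875 × 0.75 × 65 = 102.4 kips.
Edge bolt: l_c = 1.625 − 0.9375/2 = 1.156 in → 1.2 × 1.156 × 0.75 × 65 = 67.64 → r_n = 67.64 kips.
Interior bolts: l_c = 2.5 − 0.9375 = 1.562 in → 1.2 × 1.562 × 0.75 × 65 = 91.41 → r_n = 91.41 kips.
R_n = 2 × 67.64 + 4 × 91.41 = 500.9 kips.
Design strength φR_n = 0.75 × 500.9 = 376 kips.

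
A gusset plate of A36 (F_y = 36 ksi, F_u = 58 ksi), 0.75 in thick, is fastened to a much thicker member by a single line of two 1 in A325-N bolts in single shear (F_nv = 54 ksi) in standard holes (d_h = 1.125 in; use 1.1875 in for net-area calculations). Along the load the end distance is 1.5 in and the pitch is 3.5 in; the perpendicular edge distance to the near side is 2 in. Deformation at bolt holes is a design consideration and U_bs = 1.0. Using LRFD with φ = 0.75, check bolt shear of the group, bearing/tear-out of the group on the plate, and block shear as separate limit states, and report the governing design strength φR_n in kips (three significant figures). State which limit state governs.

Bolt shear: A_b = π·1²/4 = 0.7854 in²; R_n = 54 × 0.7854 × 2 × 1 = 84.82 kips → 0.75 × 84.82 = 63.6 kips.
Bearing: edge l_c = 0.9375, r_n = 48.94 kips; interior l_c = 2.375, r_n = 104.4 kips; R_n = 48.94 + 1·104.4 = 153.3 kips → 115 kips.
Block shear: A_gv = 3.75, A_nv = 2.414, A_nt = 1.055 in²; R_n = min(0.6F_uA_nv, 0.6F_yA_gv) + U_bs·F_u·A_nt = 142.2 kips → 107 kips.
Bolt shear governs: 63.6 kips.

63.6 kips (bolt shear governs)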